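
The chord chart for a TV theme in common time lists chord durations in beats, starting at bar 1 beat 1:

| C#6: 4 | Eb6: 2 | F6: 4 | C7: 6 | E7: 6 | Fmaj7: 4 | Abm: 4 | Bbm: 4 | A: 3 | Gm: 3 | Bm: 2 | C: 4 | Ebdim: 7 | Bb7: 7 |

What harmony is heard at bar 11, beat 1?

Bm

Beat 1 of bar 11 is beat (11−1)×4 + 1 = 41 overall.
Running totals: C#6 ends at 4, Eb6 ends at 6, F6 ends at 10, C7 ends at 16, E7 ends at 22, Fmaj7 ends at 26, Abm ends at 30, Bbm ends at 34, A ends at 37, Gm ends at 40, Bm ends at 42.
Beat 41 falls within Bm.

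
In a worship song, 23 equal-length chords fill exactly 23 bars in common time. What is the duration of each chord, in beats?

4 beats

23 bars × 4 beats/bar = 92 beats total.
92 beats ÷ 23 chords = 4 beats per chord.
(That is a whole note.)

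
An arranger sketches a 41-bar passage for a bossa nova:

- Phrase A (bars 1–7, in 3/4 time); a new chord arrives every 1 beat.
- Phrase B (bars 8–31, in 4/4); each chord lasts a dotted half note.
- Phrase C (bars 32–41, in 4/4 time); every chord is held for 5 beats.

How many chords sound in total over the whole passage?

61 chords

A: 7·3 = 21 beats, 21/1 = 21 chords.
B: 24·4 = 96 beats, 96/3 = 32 chords.
C: 10·4 = 40 beats, 40/5 = 8 chords.
Total: 21 + 32 + 8 = 61.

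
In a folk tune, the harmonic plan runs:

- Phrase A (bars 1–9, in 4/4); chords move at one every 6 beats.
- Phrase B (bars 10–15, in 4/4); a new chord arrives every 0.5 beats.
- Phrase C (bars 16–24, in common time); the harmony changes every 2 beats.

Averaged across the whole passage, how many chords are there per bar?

A: 9 × 4 = 36 beats ÷ 6 = 6 chords.
B: 6 × 4 = 24 beats ÷ 0.5 = 48 chords.
C: 9 × 4 = 36 beats ÷ 2 = 18 chords.
Overall: 72 chords over 24 bars → 72/24 = 3 chords per bar.

3 chords per bar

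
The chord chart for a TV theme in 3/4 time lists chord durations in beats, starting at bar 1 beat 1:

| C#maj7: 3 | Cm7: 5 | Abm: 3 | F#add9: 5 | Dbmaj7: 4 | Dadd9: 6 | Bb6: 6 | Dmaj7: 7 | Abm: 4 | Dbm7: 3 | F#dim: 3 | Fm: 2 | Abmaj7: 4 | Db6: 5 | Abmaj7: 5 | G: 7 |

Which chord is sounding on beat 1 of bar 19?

Beat 1 of bar 19 is beat (19−1)×3 + 1 = 55 overall.
Running totals: C#maj7 ends at 3, Cm7 ends at 8, Abm ends at 11, F#add9 ends at 16, Dbmaj7 ends at 20, Dadd9 ends at 26, Bb6 ends at 32, Dmaj7 ends at 39, Abm ends at 43, Dbm7 ends at 46, F#dim ends at 49, Fm ends at 51, Abmaj7 ends at 55.
Beat 55 falls within Abmaj7.

Abmaj7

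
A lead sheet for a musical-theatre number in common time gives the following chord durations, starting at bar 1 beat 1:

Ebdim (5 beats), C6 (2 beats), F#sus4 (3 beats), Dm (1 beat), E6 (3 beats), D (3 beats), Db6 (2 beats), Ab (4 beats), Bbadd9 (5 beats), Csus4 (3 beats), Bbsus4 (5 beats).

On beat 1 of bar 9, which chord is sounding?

Bbsus4

Beat 1 of bar 9 is beat (9−1)×4 + 1 = 33 overall.
Running totals: Ebdim ends at 5, C6 ends at 7, F#sus4 ends at 10, Dm ends at 11, E6 ends at 14, D ends at 17, Db6 ends at 19, Ab ends at 23, Bbadd9 ends at 28, Csus4 ends at 31, Bbsus4 ends at 36.
Beat 33 falls within Bbsus4.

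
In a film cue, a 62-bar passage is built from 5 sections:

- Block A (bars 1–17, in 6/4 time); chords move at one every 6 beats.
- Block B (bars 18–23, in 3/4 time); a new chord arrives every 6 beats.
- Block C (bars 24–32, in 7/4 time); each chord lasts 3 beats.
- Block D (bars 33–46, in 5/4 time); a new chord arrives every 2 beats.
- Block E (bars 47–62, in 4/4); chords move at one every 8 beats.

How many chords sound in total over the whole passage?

84 chords

A: 17 bars × 6 beats = 102 beats; 6 beats/chord → 17 chords.
B: 6 bars × 3 beats = 18 beats; 6 beats/chord → 3 chords.
C: 9 bars × 7 beats = 63 beats; 3 beats/chord → 21 chords.
D: 14 bars × 5 beats = 70 beats; 2 beats/chord → 35 chords.
E: 16 bars × 4 beats = 64 beats; 8 beats/chord → 8 chords.
Total: 17 + 3 + 21 + 35 + 8 = 84.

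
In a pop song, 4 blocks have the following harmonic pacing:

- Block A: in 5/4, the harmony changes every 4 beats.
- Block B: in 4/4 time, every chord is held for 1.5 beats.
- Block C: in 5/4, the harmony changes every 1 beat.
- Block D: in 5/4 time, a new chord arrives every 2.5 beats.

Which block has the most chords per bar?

Block C

A: 5 beats/bar ÷ 4 beats/chord = 1.25 chords/bar.
B: 4 beats/bar ÷ 1.5 beats/chord = 8/3 chords/bar.
C: 5 beats/bar ÷ 1 beat/chord = 5 chords/bar.
D: 5 beats/bar ÷ 2.5 beats/chord = 2 chords/bar.
Fastest is C at 5 chords/bar.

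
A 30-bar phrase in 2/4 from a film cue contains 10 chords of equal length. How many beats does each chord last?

30 bars × 2 beats/bar = 60 beats total.
60 beats ÷ 10 chords = 6 beats per chord.

6 beats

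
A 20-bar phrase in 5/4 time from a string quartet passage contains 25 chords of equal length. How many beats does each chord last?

20 bars × 5 beats/bar = 100 beats total.
100 beats ÷ 25 chords = 4 beats per chord.
(That is a whole note.)

4 beats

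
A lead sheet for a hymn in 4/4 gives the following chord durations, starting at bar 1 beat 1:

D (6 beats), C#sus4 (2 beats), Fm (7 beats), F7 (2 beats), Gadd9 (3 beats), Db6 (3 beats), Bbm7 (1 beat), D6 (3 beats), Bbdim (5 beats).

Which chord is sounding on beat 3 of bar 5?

Beat 3 of bar 5 is beat (5−1)×4 + 3 = 19 overall.
Running totals: D ends at 6, C#sus4 ends at 8, Fm ends at 15, F7 ends at 17, Gadd9 ends at 20.
Beat 19 falls within Gadd9.

Gadd9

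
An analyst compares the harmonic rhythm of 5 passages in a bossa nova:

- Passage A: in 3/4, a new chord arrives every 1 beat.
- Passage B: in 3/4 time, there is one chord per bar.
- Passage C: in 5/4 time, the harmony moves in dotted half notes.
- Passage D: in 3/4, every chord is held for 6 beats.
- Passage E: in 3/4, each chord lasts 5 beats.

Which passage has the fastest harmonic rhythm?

A: 3/1 = 3 chords/bar.
B: 3/3 = 1 chord/bar.
C: 5/3 = 5/3 chords/bar.
D: 3/6 = 0.5 chords/bar.
E: 3/5 = 0.6 chords/bar.
Fastest is A at 3 chords/bar.

Passage A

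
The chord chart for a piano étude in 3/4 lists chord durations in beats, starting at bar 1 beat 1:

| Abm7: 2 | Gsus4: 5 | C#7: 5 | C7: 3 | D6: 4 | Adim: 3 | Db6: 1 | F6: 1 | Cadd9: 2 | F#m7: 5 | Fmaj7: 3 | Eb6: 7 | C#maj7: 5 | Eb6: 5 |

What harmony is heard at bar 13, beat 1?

Beat 1 of bar 13 is beat (13−1)×3 + 1 = 37 overall.
Running totals: Abm7 ends at 2, Gsus4 ends at 7, C#7 ends at 12, C7 ends at 15, D6 ends at 19, Adim ends at 22, Db6 ends at 23, F6 ends at 24, Cadd9 ends at 26, F#m7 ends at 31, Fmaj7 ends at 34, Eb6 ends at 41.
Beat 37 falls within Eb6.

Eb6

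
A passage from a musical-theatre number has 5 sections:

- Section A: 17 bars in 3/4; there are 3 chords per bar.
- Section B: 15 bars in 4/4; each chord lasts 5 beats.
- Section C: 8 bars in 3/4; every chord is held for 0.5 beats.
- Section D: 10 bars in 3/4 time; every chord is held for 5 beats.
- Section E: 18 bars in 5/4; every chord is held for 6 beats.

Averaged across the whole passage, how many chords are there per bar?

A: 17 bars of 3 beats is 51 beats; at 1 beat each that's 51 chords.
B: 15 bars of 4 beats is 60 beats; at 5 beats each that's 12 chords.
C: 8 bars of 3 beats is 24 beats; at 0.5 beats each that's 48 chords.
D: 10 bars of 3 beats is 30 beats; at 5 beats each that's 6 chords.
E: 18 bars of 5 beats is 90 beats; at 6 beats each that's 15 chords.
Overall: 132 chords over 68 bars → 132/68 = 33/17 chords per bar.

33/17 chords per bar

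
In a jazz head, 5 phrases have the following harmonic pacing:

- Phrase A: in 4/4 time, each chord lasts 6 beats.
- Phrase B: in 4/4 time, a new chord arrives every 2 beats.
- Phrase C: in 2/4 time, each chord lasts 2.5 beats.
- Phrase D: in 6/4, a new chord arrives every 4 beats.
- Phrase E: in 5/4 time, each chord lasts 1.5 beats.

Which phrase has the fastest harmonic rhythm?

Phrase E

A: each chord is 6 beats in 4/4, so 2/3 per bar.
B: each chord is 2 beats in 4/4, so 2 per bar.
C: each chord is 2.5 beats in 2/4, so 0.8 per bar.
D: each chord is 4 beats in 6/4, so 1.5 per bar.
E: each chord is 1.5 beats in 5/4, so 10/3 per bar.
Fastest is E at 10/3 chords/bar.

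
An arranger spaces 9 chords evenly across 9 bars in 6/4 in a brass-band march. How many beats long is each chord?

9 bars × 6 beats/bar = 54 beats total.
54 beats ÷ 9 chords = 6 beats per chord.

6 beats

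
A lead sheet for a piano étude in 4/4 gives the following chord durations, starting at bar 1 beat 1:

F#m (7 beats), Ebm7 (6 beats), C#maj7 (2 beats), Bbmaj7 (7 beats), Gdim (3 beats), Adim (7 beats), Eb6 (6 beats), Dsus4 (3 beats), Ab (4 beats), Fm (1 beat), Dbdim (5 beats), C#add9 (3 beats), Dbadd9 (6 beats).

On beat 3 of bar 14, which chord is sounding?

Dbadd9

Beat 3 of bar 14 is beat (14−1)×4 + 3 = 55 overall.
Running totals: F#m ends at 7, Ebm7 ends at 13, C#maj7 ends at 15, Bbmaj7 ends at 22, Gdim ends at 25, Adim ends at 32, Eb6 ends at 38, Dsus4 ends at 41, Ab ends at 45, Fm ends at 46, Dbdim ends at 51, C#add9 ends at 54, Dbadd9 ends at 60.
Beat 55 falls within Dbadd9.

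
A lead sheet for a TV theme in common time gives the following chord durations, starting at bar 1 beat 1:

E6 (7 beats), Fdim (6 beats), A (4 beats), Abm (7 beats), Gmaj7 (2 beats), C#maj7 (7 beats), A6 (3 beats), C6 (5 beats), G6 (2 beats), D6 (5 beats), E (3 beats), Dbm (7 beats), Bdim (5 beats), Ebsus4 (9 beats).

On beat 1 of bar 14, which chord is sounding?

Dbm

Beat 1 of bar 14 is beat (14−1)×4 + 1 = 53 overall.
Running totals: E6 ends at 7, Fdim ends at 13, A ends at 17, Abm ends at 24, Gmaj7 ends at 26, C#maj7 ends at 33, A6 ends at 36, C6 ends at 41, G6 ends at 43, D6 ends at 48, E ends at 51, Dbm ends at 58.
Beat 53 falls within Dbm.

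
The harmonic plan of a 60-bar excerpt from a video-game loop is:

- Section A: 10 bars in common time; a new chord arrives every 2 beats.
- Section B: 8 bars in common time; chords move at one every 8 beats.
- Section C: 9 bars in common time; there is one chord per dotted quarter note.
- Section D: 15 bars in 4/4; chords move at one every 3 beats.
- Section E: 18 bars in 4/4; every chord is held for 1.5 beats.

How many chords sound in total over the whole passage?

A: 10·4 = 40 beats, 40/2 = 20 chords.
B: 8·4 = 32 beats, 32/8 = 4 chords.
C: 9·4 = 36 beats, 36/1.5 = 24 chords.
D: 15·4 = 60 beats, 60/3 = 20 chords.
E: 18·4 = 72 beats, 72/1.5 = 48 chords.
Total: 20 + 4 + 24 + 20 + 48 = 116.

116 chords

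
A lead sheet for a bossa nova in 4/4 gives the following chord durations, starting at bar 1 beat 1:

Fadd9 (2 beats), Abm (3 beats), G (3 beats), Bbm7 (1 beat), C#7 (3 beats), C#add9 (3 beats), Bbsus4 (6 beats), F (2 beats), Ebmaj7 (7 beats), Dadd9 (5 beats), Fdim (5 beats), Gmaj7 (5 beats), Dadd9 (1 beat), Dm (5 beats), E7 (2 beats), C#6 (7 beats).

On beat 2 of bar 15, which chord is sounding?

C#6

Beat 2 of bar 15 is beat (15−1)×4 + 2 = 58 overall.
Running totals: Fadd9 ends at 2, Abm ends at 5, G ends at 8, Bbm7 ends at 9, C#7 ends at 12, C#add9 ends at 15, Bbsus4 ends at 21, F ends at 23, Ebmaj7 ends at 30, Dadd9 ends at 35, Fdim ends at 40, Gmaj7 ends at 45, Dadd9 ends at 46, Dm ends at 51, E7 ends at 53, C#6 ends at 60.
Beat 58 falls within C#6.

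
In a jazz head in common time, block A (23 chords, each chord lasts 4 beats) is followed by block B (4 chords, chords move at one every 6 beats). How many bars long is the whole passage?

29 bars

A: 23 × 4 = 92 beats = 23 bars.
B: 4 × 6 = 24 beats = 6 bars.
Total: 23 + 6 = 29 bars.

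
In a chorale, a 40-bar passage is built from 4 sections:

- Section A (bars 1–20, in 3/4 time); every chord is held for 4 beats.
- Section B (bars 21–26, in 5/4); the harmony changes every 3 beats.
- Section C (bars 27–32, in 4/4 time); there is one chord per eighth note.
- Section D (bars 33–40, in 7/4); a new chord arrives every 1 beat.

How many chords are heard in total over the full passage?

129 chords

A: 20·3 = 60 beats, 60/4 = 15 chords.
B: 6·5 = 30 beats, 30/3 = 10 chords.
C: 6·4 = 24 beats, 24/0.5 = 48 chords.
D: 8·7 = 56 beats, 56/1 = 56 chords.
Total: 15 + 10 + 48 + 56 = 129.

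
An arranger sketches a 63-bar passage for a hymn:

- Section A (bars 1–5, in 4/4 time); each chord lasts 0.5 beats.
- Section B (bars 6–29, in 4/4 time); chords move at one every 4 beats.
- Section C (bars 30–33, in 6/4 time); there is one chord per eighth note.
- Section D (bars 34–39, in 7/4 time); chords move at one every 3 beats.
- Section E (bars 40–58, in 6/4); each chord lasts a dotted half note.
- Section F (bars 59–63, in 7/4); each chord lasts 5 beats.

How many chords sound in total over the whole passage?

171 chords

A: 5·4 = 20 beats, 20/0.5 = 40 chords.
B: 24·4 = 96 beats, 96/4 = 24 chords.
C: 4·6 = 24 beats, 24/0.5 = 48 chords.
D: 6·7 = 42 beats, 42/3 = 14 chords.
E: 19·6 = 114 beats, 114/3 = 38 chords.
F: 5·7 = 35 beats, 35/5 = 7 chords.
Total: 40 + 24 + 48 + 14 + 38 + 7 = 171.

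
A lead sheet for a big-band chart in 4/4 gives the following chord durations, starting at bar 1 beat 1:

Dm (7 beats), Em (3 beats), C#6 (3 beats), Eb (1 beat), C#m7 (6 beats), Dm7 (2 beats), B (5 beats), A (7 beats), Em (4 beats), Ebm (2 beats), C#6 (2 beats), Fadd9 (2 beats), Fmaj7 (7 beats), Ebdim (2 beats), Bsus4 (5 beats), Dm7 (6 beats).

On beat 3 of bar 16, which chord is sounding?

Beat 3 of bar 16 is beat (16−1)×4 + 3 = 63 overall.
Running totals: Dm ends at 7, Em ends at 10, C#6 ends at 13, Eb ends at 14, C#m7 ends at 20, Dm7 ends at 22, B ends at 27, A ends at 34, Em ends at 38, Ebm ends at 40, C#6 ends at 42, Fadd9 ends at 44, Fmaj7 ends at 51, Ebdim ends at 53, Bsus4 ends at 58, Dm7 ends at 64.
Beat 63 falls within Dm7.

Dm7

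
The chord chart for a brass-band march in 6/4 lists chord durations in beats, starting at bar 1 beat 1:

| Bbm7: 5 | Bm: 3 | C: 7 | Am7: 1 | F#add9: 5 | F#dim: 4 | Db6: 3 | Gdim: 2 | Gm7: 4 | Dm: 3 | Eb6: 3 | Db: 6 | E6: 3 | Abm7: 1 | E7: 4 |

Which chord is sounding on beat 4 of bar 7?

Eb6

Beat 4 of bar 7 is beat (7−1)×6 + 4 = 40 overall.
Running totals: Bbm7 ends at 5, Bm ends at 8, C ends at 15, Am7 ends at 16, F#add9 ends at 21, F#dim ends at 25, Db6 ends at 28, Gdim ends at 30, Gm7 ends at 34, Dm ends at 37, Eb6 ends at 40.
Beat 40 falls within Eb6.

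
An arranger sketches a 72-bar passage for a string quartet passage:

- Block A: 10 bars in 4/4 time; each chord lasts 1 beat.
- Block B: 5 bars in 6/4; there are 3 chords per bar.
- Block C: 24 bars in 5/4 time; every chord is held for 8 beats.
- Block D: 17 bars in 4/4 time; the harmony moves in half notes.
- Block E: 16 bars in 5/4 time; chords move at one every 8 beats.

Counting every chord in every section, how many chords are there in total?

114 chords

A: 10·4 = 40 beats, 40/1 = 40 chords.
B: 5·6 = 30 beats, 30/2 = 15 chords.
C: 24·5 = 120 beats, 120/8 = 15 chords.
D: 17·4 = 68 beats, 68/2 = 34 chords.
E: 16·5 = 80 beats, 80/8 = 10 chords.
Total: 40 + 15 + 15 + 34 + 10 = 114.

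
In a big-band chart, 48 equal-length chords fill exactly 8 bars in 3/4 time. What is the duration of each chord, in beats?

0.5 beats

8 bars × 3 beats/bar = 24 beats total.
24 beats ÷ 48 chords = 0.5 beats per chord.
(That is an eighth note.)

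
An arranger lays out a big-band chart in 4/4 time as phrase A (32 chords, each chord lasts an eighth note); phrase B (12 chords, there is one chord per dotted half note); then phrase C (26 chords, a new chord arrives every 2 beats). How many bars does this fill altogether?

26 bars

A: 32 × 0.5 = 16 beats = 4 bars.
B: 12 × 3 = 36 beats = 9 bars.
C: 26 × 2 = 52 beats = 13 bars.
Total: 4 + 9 + 13 = 26 bars.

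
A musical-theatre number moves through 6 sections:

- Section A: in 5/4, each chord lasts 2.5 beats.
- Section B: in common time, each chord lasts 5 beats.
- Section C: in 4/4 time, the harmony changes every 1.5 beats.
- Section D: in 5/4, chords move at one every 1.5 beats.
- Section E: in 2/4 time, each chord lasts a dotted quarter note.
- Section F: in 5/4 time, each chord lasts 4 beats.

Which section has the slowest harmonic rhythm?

Section B

A: 5 beats/bar ÷ 2.5 beats/chord = 2 chords/bar.
B: 4 beats/bar ÷ 5 beats/chord = 0.8 chords/bar.
C: 4 beats/bar ÷ 1.5 beats/chord = 8/3 chords/bar.
D: 5 beats/bar ÷ 1.5 beats/chord = 10/3 chords/bar.
E: 2 beats/bar ÷ 1.5 beats/chord = 4/3 chords/bar.
F: 5 beats/bar ÷ 4 beats/chord = 1.25 chords/bar.
Slowest is B at 0.8 chords/bar.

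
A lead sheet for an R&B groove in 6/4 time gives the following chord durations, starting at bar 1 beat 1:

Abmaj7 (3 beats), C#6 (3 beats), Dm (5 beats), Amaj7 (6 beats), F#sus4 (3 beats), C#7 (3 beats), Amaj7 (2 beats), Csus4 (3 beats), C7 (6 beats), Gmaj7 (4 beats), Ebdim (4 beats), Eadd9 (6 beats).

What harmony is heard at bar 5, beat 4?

Csus4

Beat 4 of bar 5 is beat (5−1)×6 + 4 = 28 overall.
Running totals: Abmaj7 ends at 3, C#6 ends at 6, Dm ends at 11, Amaj7 ends at 17, F#sus4 ends at 20, C#7 ends at 23, Amaj7 ends at 25, Csus4 ends at 28.
Beat 28 falls within Csus4.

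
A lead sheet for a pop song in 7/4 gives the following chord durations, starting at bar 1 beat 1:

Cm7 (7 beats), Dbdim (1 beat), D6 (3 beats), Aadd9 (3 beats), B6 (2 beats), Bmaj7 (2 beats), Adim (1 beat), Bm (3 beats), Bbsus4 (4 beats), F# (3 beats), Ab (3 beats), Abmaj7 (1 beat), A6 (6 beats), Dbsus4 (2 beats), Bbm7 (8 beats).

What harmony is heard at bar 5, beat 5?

Beat 5 of bar 5 is beat (5−1)×7 + 5 = 33 overall.
Running totals: Cm7 ends at 7, Dbdim ends at 8, D6 ends at 11, Aadd9 ends at 14, B6 ends at 16, Bmaj7 ends at 18, Adim ends at 19, Bm ends at 22, Bbsus4 ends at 26, F# ends at 29, Ab ends at 32, Abmaj7 ends at 33.
Beat 33 falls within Abmaj7.

Abmaj7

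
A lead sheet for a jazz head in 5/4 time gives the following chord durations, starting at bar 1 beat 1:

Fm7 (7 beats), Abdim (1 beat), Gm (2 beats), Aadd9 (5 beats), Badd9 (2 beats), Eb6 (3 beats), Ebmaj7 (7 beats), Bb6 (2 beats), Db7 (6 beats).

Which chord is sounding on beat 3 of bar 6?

Beat 3 of bar 6 is beat (6−1)×5 + 3 = 28 overall.
Running totals: Fm7 ends at 7, Abdim ends at 8, Gm ends at 10, Aadd9 ends at 15, Badd9 ends at 17, Eb6 ends at 20, Ebmaj7 ends at 27, Bb6 ends at 29.
Beat 28 falls within Bb6.

Bb6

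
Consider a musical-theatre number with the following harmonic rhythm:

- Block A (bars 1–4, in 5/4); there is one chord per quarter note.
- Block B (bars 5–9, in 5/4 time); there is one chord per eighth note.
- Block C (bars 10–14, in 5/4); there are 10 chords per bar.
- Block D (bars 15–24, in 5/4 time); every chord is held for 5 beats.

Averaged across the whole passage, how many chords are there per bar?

A: 4 × 5 = 20 beats ÷ 1 = 20 chords.
B: 5 × 5 = 25 beats ÷ 0.5 = 50 chords.
C: 5 × 5 = 25 beats ÷ 0.5 = 50 chords.
D: 10 × 5 = 50 beats ÷ 5 = 10 chords.
Overall: 130 chords over 24 bars → 130/24 = 65/12 chords per bar.

65/12 chords per bar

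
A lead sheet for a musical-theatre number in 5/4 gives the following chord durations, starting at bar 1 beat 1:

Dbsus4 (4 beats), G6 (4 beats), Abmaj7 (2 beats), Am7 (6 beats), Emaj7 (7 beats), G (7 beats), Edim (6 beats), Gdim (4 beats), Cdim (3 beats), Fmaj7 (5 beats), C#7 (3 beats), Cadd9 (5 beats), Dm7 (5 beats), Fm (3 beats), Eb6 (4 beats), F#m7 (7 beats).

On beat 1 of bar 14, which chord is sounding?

Eb6

Beat 1 of bar 14 is beat (14−1)×5 + 1 = 66 overall.
Running totals: Dbsus4 ends at 4, G6 ends at 8, Abmaj7 ends at 10, Am7 ends at 16, Emaj7 ends at 23, G ends at 30, Edim ends at 36, Gdim ends at 40, Cdim ends at 43, Fmaj7 ends at 48, C#7 ends at 51, Cadd9 ends at 56, Dm7 ends at 61, Fm ends at 64, Eb6 ends at 68.
Beat 66 falls within Eb6.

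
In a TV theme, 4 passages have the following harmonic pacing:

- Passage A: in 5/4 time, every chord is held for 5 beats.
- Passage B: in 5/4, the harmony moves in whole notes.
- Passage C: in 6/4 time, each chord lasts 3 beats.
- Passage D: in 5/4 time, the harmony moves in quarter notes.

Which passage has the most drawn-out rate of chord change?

A: 5 beats/bar ÷ 5 beats/chord = 1 chord/bar.
B: 5 beats/bar ÷ 4 beats/chord = 1.25 chords/bar.
C: 6 beats/bar ÷ 3 beats/chord = 2 chords/bar.
D: 5 beats/bar ÷ 1 beat/chord = 5 chords/bar.
Slowest is A at 1 chords/bar.

Passage A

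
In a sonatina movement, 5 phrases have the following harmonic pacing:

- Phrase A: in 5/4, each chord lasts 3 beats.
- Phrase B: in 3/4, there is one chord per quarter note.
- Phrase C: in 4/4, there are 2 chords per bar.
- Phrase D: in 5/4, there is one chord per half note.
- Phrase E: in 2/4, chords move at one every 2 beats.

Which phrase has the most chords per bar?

A: 5 beats/bar ÷ 3 beats/chord = 5/3 chords/bar.
B: 3 beats/bar ÷ 1 beat/chord = 3 chords/bar.
C: 4 beats/bar ÷ 2 beats/chord = 2 chords/bar.
D: 5 beats/bar ÷ 2 beats/chord = 2.5 chords/bar.
E: 2 beats/bar ÷ 2 beats/chord = 1 chord/bar.
Fastest is B at 3 chords/bar.

Phrase B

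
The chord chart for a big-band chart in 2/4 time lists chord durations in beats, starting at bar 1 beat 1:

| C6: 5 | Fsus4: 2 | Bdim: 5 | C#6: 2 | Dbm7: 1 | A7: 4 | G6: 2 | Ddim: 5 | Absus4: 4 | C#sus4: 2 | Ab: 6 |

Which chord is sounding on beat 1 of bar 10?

A7

Beat 1 of bar 10 is beat (10−1)×2 + 1 = 19 overall.
Running totals: C6 ends at 5, Fsus4 ends at 7, Bdim ends at 12, C#6 ends at 14, Dbm7 ends at 15, A7 ends at 19.
Beat 19 falls within A7.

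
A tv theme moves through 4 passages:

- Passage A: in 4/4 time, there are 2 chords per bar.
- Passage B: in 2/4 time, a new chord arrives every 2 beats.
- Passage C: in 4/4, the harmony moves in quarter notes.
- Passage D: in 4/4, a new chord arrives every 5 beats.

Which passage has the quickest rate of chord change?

Passage C

A: 4 beats/bar ÷ 2 beats/chord = 2 chords/bar.
B: 2 beats/bar ÷ 2 beats/chord = 1 chord/bar.
C: 4 beats/bar ÷ 1 beat/chord = 4 chords/bar.
D: 4 beats/bar ÷ 5 beats/chord = 0.8 chords/bar.
Fastest is C at 4 chords/bar.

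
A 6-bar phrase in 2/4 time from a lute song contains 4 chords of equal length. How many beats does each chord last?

6 bars × 2 beats/bar = 12 beats total.
12 beats ÷ 4 chords = 3 beats per chord.
(That is a dotted half note.)

3 beats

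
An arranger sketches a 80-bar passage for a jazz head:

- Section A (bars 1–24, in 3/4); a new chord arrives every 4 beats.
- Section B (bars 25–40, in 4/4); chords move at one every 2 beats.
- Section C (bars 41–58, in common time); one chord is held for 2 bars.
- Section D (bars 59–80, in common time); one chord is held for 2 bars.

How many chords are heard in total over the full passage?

70 chords

A: 24 bars × 3 beats = 72 beats; 4 beats/chord → 18 chords.
B: 16 bars × 4 beats = 64 beats; 2 beats/chord → 32 chords.
C: 18 bars × 4 beats = 72 beats; 8 beats/chord → 9 chords.
D: 22 bars × 4 beats = 88 beats; 8 beats/chord → 11 chords.
Total: 18 + 32 + 9 + 11 = 70.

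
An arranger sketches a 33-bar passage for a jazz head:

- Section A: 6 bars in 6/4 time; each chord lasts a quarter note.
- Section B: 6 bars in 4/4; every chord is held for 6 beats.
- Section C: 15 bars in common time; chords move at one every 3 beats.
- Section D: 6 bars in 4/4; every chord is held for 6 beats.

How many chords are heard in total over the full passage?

A: 6 bars × 6 beats = 36 beats; 1 beat/chord → 36 chords.
B: 6 bars × 4 beats = 24 beats; 6 beats/chord → 4 chords.
C: 15 bars × 4 beats = 60 beats; 3 beats/chord → 20 chords.
D: 6 bars × 4 beats = 24 beats; 6 beats/chord → 4 chords.
Total: 36 + 4 + 20 + 4 = 64.

64 chords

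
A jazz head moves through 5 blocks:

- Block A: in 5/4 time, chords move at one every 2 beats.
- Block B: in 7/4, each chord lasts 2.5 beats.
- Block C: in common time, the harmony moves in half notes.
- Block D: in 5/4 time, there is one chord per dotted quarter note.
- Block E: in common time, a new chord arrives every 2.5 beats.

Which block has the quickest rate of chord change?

Block D

A: each chord is 2 beats in 5/4, so 2.5 per bar.
B: each chord is 2.5 beats in 7/4, so 2.8 per bar.
C: each chord is 2 beats in 4/4, so 2 per bar.
D: each chord is 1.5 beats in 5/4, so 10/3 per bar.
E: each chord is 2.5 beats in 4/4, so 1.6 per bar.
Fastest is D at 10/3 chords/bar.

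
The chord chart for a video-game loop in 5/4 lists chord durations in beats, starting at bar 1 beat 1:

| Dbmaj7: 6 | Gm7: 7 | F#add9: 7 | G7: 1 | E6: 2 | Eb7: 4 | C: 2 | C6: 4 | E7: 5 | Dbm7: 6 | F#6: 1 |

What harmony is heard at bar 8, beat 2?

Beat 2 of bar 8 is beat (8−1)×5 + 2 = 37 overall.
Running totals: Dbmaj7 ends at 6, Gm7 ends at 13, F#add9 ends at 20, G7 ends at 21, E6 ends at 23, Eb7 ends at 27, C ends at 29, C6 ends at 33, E7 ends at 38.
Beat 37 falls within E7.

E7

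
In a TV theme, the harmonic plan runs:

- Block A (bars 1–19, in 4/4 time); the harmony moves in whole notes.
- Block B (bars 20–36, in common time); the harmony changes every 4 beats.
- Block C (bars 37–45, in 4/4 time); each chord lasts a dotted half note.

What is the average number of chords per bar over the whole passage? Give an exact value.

16/15 chords per bar

A: 19 bars of 4 beats is 76 beats; at 4 beats each that's 19 chords.
B: 17 bars of 4 beats is 68 beats; at 4 beats each that's 17 chords.
C: 9 bars of 4 beats is 36 beats; at 3 beats each that's 12 chords.
Overall: 48 chords over 45 bars → 48/45 = 16/15 chords per bar.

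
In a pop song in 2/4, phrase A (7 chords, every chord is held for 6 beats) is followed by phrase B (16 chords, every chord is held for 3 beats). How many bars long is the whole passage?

45 bars

A: 7 × 6 = 42 beats = 21 bars.
B: 16 × 3 = 48 beats = 24 bars.
Total: 21 + 24 = 45 bars.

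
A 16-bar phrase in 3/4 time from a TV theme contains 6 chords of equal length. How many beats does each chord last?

16 bars × 3 beats/bar = 48 beats total.
48 beats ÷ 6 chords = 8 beats per chord.

8 beats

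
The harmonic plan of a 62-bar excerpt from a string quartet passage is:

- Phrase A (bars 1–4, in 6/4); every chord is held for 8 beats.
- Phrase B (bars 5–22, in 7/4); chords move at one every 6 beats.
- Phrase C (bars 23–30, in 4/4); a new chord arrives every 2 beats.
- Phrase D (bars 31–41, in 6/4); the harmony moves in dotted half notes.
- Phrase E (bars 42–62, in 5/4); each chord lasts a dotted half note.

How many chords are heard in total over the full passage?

97 chords

A: 4·6 = 24 beats, 24/8 = 3 chords.
B: 18·7 = 126 beats, 126/6 = 21 chords.
C: 8·4 = 32 beats, 32/2 = 16 chords.
D: 11·6 = 66 beats, 66/3 = 22 chords.
E: 21·5 = 105 beats, 105/3 = 35 chords.
Total: 3 + 21 + 16 + 22 + 35 = 97.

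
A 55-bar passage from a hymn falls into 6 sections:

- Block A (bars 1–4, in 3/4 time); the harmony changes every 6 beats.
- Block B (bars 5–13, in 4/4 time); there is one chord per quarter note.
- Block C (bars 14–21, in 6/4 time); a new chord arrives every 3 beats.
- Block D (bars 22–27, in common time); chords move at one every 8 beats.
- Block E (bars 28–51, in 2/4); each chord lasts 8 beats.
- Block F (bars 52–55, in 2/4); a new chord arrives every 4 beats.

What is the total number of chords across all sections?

65 chords

A: 4·3 = 12 beats, 12/6 = 2 chords.
B: 9·4 = 36 beats, 36/1 = 36 chords.
C: 8·6 = 48 beats, 48/3 = 16 chords.
D: 6·4 = 24 beats, 24/8 = 3 chords.
E: 24·2 = 48 beats, 48/8 = 6 chords.
F: 4·2 = 8 beats, 8/4 = 2 chords.
Total: 2 + 36 + 16 + 3 + 6 + 2 = 65.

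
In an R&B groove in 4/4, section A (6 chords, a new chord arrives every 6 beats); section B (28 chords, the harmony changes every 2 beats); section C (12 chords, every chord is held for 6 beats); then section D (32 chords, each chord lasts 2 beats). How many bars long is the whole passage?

57 bars

A: 6 × 6 = 36 beats = 9 bars.
B: 28 × 2 = 56 beats = 14 bars.
C: 12 × 6 = 72 beats = 18 bars.
D: 32 × 2 = 64 beats = 16 bars.
Total: 9 + 14 + 18 + 16 = 57 bars.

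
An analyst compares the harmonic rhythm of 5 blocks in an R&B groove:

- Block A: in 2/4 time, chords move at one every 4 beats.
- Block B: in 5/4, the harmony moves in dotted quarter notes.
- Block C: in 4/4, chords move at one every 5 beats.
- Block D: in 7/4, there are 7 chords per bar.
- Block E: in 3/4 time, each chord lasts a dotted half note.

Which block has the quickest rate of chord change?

Block D

A: 2 beats/bar ÷ 4 beats/chord = 0.5 chords/bar.
B: 5 beats/bar ÷ 1.5 beats/chord = 10/3 chords/bar.
C: 4 beats/bar ÷ 5 beats/chord = 0.8 chords/bar.
D: 7 beats/bar ÷ 1 beat/chord = 7 chords/bar.
E: 3 beats/bar ÷ 3 beats/chord = 1 chord/bar.
Fastest is D at 7 chords/bar.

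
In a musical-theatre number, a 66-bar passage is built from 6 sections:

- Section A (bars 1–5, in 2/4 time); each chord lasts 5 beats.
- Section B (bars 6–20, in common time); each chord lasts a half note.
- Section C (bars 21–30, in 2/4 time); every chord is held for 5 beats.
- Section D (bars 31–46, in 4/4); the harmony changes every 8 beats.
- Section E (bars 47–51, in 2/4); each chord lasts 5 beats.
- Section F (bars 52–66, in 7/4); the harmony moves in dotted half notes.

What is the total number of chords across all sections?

A: 5 bars × 2 beats = 10 beats; 5 beats/chord → 2 chords.
B: 15 bars × 4 beats = 60 beats; 2 beats/chord → 30 chords.
C: 10 bars × 2 beats = 20 beats; 5 beats/chord → 4 chords.
D: 16 bars × 4 beats = 64 beats; 8 beats/chord → 8 chords.
E: 5 bars × 2 beats = 10 beats; 5 beats/chord → 2 chords.
F: 15 bars × 7 beats = 105 beats; 3 beats/chord → 35 chords.
Total: 2 + 30 + 4 + 8 + 2 + 35 = 81.

81 chords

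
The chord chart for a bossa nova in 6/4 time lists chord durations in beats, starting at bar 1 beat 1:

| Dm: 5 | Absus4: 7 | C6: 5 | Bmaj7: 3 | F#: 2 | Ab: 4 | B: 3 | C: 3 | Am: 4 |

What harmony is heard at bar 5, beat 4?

B

Beat 4 of bar 5 is beat (5−1)×6 + 4 = 28 overall.
Running totals: Dm ends at 5, Absus4 ends at 12, C6 ends at 17, Bmaj7 ends at 20, F# ends at 22, Ab ends at 26, B ends at 29.
Beat 28 falls within B.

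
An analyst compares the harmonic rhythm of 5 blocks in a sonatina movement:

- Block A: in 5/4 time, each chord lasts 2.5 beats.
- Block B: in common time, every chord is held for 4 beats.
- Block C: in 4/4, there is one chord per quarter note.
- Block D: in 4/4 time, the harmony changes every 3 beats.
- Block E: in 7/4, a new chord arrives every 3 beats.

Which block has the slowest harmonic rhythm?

A: 5/2.5 = 2 chords/bar.
B: 4/4 = 1 chord/bar.
C: 4/1 = 4 chords/bar.
D: 4/3 = 4/3 chords/bar.
E: 7/3 = 7/3 chords/bar.
Slowest is B at 1 chords/bar.

Block B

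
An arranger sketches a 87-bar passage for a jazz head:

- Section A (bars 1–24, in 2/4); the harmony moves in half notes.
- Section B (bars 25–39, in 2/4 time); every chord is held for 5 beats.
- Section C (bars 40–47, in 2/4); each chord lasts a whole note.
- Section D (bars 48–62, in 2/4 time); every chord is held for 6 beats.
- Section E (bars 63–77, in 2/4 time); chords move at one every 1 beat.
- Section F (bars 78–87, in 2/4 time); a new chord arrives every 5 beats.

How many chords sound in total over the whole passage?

A has 48 beats and chords last 2 each, so 24 chords.
B has 30 beats and chords last 5 each, so 6 chords.
C has 16 beats and chords last 4 each, so 4 chords.
D has 30 beats and chords last 6 each, so 5 chords.
E has 30 beats and chords last 1 each, so 30 chords.
F has 20 beats and chords last 5 each, so 4 chords.
Total: 24 + 6 + 4 + 5 + 30 + 4 = 73.

73 chords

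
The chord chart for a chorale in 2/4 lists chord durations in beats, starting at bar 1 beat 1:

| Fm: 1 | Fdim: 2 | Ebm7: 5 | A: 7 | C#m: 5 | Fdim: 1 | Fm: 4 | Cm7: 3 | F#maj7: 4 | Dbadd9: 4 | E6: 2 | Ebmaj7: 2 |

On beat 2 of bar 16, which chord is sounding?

F#maj7

Beat 2 of bar 16 is beat (16−1)×2 + 2 = 32 overall.
Running totals: Fm ends at 1, Fdim ends at 3, Ebm7 ends at 8, A ends at 15, C#m ends at 20, Fdim ends at 21, Fm ends at 25, Cm7 ends at 28, F#maj7 ends at 32.
Beat 32 falls within F#maj7.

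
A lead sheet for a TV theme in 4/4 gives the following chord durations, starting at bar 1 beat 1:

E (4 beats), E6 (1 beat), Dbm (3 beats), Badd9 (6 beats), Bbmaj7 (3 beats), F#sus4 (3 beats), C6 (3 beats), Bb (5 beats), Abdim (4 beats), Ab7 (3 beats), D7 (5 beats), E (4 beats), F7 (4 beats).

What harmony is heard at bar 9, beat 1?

Ab7

Beat 1 of bar 9 is beat (9−1)×4 + 1 = 33 overall.
Running totals: E ends at 4, E6 ends at 5, Dbm ends at 8, Badd9 ends at 14, Bbmaj7 ends at 17, F#sus4 ends at 20, C6 ends at 23, Bb ends at 28, Abdim ends at 32, Ab7 ends at 35.
Beat 33 falls within Ab7.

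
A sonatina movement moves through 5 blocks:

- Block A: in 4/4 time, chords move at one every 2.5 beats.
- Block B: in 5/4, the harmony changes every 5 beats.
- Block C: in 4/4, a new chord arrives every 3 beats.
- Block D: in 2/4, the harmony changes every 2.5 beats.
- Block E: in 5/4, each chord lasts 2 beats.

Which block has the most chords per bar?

Block E

A: 4 beats/bar ÷ 2.5 beats/chord = 1.6 chords/bar.
B: 5 beats/bar ÷ 5 beats/chord = 1 chord/bar.
C: 4 beats/bar ÷ 3 beats/chord = 4/3 chords/bar.
D: 2 beats/bar ÷ 2.5 beats/chord = 0.8 chords/bar.
E: 5 beats/bar ÷ 2 beats/chord = 2.5 chords/bar.
Fastest is E at 2.5 chords/bar.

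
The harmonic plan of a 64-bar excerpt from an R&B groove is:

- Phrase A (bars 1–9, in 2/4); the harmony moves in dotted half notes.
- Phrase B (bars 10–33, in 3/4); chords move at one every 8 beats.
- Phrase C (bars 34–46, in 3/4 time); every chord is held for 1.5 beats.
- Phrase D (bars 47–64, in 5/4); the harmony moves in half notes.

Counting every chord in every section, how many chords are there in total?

A has 18 beats and chords last 3 each, so 6 chords.
B has 72 beats and chords last 8 each, so 9 chords.
C has 39 beats and chords last 1.5 each, so 26 chords.
D has 90 beats and chords last 2 each, so 45 chords.
Total: 6 + 9 + 26 + 45 = 86.

86 chords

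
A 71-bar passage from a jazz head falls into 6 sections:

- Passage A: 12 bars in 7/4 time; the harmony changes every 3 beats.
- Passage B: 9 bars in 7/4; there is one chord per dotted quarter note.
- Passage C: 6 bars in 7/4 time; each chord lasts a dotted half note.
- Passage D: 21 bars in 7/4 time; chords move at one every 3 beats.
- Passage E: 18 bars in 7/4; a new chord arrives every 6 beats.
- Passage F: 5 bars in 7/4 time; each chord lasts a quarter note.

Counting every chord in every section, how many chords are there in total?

A: 12 bars × 7 beats = 84 beats; 3 beats/chord → 28 chords.
B: 9 bars × 7 beats = 63 beats; 1.5 beats/chord → 42 chords.
C: 6 bars × 7 beats = 42 beats; 3 beats/chord → 14 chords.
D: 21 bars × 7 beats = 147 beats; 3 beats/chord → 49 chords.
E: 18 bars × 7 beats = 126 beats; 6 beats/chord → 21 chords.
F: 5 bars × 7 beats = 35 beats; 1 beat/chord → 35 chords.
Total: 28 + 42 + 14 + 49 + 21 + 35 = 189.

189 chords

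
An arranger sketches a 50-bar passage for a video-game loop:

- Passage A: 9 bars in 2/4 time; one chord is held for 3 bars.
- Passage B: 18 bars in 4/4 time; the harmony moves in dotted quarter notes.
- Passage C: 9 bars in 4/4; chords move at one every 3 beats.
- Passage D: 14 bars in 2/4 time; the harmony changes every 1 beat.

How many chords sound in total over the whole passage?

91 chords

A has 18 beats and chords last 6 each, so 3 chords.
B has 72 beats and chords last 1.5 each, so 48 chords.
C has 36 beats and chords last 3 each, so 12 chords.
D has 28 beats and chords last 1 each, so 28 chords.
Total: 3 + 48 + 12 + 28 = 91.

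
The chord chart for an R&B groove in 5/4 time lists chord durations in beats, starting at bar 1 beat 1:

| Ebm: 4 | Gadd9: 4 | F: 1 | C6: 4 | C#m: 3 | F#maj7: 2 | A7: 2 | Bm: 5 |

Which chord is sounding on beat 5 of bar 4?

Beat 5 of bar 4 is beat (4−1)×5 + 5 = 20 overall.
Running totals: Ebm ends at 4, Gadd9 ends at 8, F ends at 9, C6 ends at 13, C#m ends at 16, F#maj7 ends at 18, A7 ends at 20.
Beat 20 falls within A7.

A7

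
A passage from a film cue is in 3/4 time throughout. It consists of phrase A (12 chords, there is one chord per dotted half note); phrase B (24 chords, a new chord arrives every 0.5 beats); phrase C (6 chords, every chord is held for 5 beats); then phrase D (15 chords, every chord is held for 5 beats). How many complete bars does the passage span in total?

51 bars

A: 12 × 3 = 36 beats = 12 bars.
B: 24 × 0.5 = 12 beats = 4 bars.
C: 6 × 5 = 30 beats = 10 bars.
D: 15 × 5 = 75 beats = 25 bars.
Total: 12 + 4 + 10 + 25 = 51 bars.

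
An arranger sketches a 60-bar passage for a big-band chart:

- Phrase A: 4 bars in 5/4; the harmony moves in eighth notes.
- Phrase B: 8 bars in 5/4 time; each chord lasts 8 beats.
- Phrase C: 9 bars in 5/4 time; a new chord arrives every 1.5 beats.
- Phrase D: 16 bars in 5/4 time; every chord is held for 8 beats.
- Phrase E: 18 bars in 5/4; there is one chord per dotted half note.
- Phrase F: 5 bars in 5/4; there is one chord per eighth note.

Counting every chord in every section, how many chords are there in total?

A: 4·5 = 20 beats, 20/0.5 = 40 chords.
B: 8·5 = 40 beats, 40/8 = 5 chords.
C: 9·5 = 45 beats, 45/1.5 = 30 chords.
D: 16·5 = 80 beats, 80/8 = 10 chords.
E: 18·5 = 90 beats, 90/3 = 30 chords.
F: 5·5 = 25 beats, 25/0.5 = 50 chords.
Total: 40 + 5 + 30 + 10 + 30 + 50 = 165.

165 chords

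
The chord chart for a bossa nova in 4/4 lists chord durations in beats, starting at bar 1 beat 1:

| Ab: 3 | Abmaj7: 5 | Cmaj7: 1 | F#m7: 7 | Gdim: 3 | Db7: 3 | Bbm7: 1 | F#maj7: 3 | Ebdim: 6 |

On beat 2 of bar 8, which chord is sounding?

Ebdim

Beat 2 of bar 8 is beat (8−1)×4 + 2 = 30 overall.
Running totals: Ab ends at 3, Abmaj7 ends at 8, Cmaj7 ends at 9, F#m7 ends at 16, Gdim ends at 19, Db7 ends at 22, Bbm7 ends at 23, F#maj7 ends at 26, Ebdim ends at 32.
Beat 30 falls within Ebdim.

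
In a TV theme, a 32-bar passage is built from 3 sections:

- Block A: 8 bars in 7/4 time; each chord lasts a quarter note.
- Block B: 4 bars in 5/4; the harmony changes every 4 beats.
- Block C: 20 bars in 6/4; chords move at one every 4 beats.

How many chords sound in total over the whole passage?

91 chords

A has 56 beats and chords last 1 each, so 56 chords.
B has 20 beats and chords last 4 each, so 5 chords.
C has 120 beats and chords last 4 each, so 30 chords.
Total: 56 + 5 + 30 = 91.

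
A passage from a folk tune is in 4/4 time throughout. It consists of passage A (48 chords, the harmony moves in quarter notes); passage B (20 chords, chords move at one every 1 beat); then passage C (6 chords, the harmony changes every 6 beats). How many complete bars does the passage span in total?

26 bars

A: 48 × 1 = 48 beats = 12 bars.
B: 20 × 1 = 20 beats = 5 bars.
C: 6 × 6 = 36 beats = 9 bars.
Total: 12 + 5 + 9 = 26 bars.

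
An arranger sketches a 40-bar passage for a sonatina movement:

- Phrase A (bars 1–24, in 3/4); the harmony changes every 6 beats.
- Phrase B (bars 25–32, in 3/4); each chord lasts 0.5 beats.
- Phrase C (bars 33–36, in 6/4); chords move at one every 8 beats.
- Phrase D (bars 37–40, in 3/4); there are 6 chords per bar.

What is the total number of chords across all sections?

87 chords

A: 24 bars × 3 beats = 72 beats; 6 beats/chord → 12 chords.
B: 8 bars × 3 beats = 24 beats; 0.5 beats/chord → 48 chords.
C: 4 bars × 6 beats = 24 beats; 8 beats/chord → 3 chords.
D: 4 bars × 3 beats = 12 beats; 0.5 beats/chord → 24 chords.
Total: 12 + 48 + 3 + 24 = 87.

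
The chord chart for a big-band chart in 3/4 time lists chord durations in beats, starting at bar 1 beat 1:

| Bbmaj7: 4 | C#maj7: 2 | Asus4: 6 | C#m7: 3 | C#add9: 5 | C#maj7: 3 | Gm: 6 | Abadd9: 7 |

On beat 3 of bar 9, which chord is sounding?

Beat 3 of bar 9 is beat (9−1)×3 + 3 = 27 overall.
Running totals: Bbmaj7 ends at 4, C#maj7 ends at 6, Asus4 ends at 12, C#m7 ends at 15, C#add9 ends at 20, C#maj7 ends at 23, Gm ends at 29.
Beat 27 falls within Gm.

Gm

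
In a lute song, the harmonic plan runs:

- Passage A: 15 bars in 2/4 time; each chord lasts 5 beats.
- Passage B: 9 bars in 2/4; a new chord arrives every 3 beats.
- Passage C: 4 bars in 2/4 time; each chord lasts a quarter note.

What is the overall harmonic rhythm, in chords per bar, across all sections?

A: 15 × 2 = 30 beats ÷ 5 = 6 chords.
B: 9 × 2 = 18 beats ÷ 3 = 6 chords.
C: 4 × 2 = 8 beats ÷ 1 = 8 chords.
Overall: 20 chords over 28 bars → 20/28 = 5/7 chords per bar.

5/7 chords per bar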